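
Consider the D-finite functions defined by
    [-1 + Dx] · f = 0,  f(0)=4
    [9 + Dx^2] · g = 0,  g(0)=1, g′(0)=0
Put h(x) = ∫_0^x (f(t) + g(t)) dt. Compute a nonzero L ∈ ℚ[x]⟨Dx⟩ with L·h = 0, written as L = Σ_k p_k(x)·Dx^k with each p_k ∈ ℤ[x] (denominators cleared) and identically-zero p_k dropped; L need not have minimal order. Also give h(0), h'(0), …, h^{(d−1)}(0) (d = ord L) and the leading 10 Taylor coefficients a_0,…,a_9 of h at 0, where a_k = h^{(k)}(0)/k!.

L = -9·Dx + 9·Dx^2 - Dx^3 + Dx^4  (order 4).
h: a_k = 0, 5, 2, -5/6, 1/6, 17/24, 1/180, -145/1008, 1/10080, 1313/72576, …
ICs: h(0) = 0, h′(0) = 5, h′′(0) = 4, h′′′(0) = -5.

f: a_k = 4, 4, 2, 2/3, 1/6, 1/30, 1/180, 1/1260, 1/10080, 1/90720, …
g: a_k = 1, 0, -9/2, 0, 27/8, 0, -81/80, 0, 729/4480, 0, …
Weyl lclm of L_f,L_g ⇒ L₀ (ord ≤ 3).
h=∫₀ˣh₀: take L = L₀·Dx.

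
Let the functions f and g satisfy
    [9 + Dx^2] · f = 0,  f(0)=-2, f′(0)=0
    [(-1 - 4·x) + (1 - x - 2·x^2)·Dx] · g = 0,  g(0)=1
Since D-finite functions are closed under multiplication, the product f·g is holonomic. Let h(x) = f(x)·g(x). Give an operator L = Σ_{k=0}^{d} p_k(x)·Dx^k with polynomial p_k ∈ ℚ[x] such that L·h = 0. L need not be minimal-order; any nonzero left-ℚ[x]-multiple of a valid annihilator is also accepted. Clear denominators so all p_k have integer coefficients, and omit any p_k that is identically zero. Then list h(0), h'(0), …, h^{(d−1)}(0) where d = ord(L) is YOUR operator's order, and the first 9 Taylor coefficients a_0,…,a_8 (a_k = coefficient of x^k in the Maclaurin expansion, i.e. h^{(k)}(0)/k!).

f: a_k = -2, 0, 9, 0, -27/4, 0, 81/40, 0, -729/2240, …
g: a_k = 1, 1, 3, 5, 11, 21, 43, 85, 171, …
L₀ := L_f ⊗_s L_g (sym. prod.), ord ≤ 2.
L = (-5 + 9·x + 18·x^2) + (2 + 8·x)·Dx + (-1 + x + 2·x^2)·Dx^2  (order 2).
h: a_k = -2, -2, 3, -1, -7/4, -15/4, -209/40, -509/40, -52641/2240, …
ICs: h(0) = -2, h′(0) = -2.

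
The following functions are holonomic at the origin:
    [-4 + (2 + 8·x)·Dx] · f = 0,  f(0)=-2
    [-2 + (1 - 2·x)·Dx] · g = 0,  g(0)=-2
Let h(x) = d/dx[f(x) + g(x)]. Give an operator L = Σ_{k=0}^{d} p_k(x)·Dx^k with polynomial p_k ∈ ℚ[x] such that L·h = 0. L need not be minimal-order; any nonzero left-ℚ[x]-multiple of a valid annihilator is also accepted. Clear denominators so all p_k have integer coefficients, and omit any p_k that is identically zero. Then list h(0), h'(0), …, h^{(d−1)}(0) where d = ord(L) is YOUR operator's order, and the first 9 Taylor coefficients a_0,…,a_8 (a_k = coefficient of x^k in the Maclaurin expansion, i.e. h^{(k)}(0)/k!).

L = (-16 - 16·x) + (-2 - 40·x - 56·x^2)·Dx + (1 + 4·x - 4·x^2 - 16·x^3)·Dx^2  (order 2).
h: a_k = -8, -8, -72, -48, -600, 240, -5488, 9632, -60696, …
ICs: h(0) = -8, h′(0) = -8.

f: a_k = -2, -4, 4, -8, 20, -56, 168, -528, 1716, …
g: a_k = -2, -4, -8, -16, -32, -64, -128, -256, -512, …
Sum ⇒ L₀ = lclm(L_f,L_g) in ℚ(x)⟨Dx⟩.
Derive L from L₀ (diff closure).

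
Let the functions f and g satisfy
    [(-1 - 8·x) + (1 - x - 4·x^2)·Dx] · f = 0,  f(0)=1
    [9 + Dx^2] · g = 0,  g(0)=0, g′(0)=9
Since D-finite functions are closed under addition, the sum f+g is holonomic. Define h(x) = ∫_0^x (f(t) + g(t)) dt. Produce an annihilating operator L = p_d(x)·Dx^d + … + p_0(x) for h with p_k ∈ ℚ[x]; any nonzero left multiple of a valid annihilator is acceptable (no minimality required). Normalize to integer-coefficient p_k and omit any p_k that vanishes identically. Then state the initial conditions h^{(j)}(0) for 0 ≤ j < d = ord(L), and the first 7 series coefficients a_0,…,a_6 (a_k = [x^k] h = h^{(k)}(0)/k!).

f: a_k = 1, 1, 5, 9, 29, 65, 181, …
g: a_k = 0, 9, 0, -27/2, 0, 243/40, 0, …
L₀ := lclm(L_f,L_g); ord L₀ ≤ 1+2.
Integrate: L := L₀·Dx.
L = (567 + 4806·x + 3321·x^2 + 9936·x^3 + 6480·x^4 + 10368·x^5)·Dx + (-171 + 117·x + 441·x^2 - 135·x^3 + 540·x^4 + 3888·x^5 + 5184·x^6)·Dx^2 + (63 + 534·x + 369·x^2 + 1104·x^3 + 720·x^4 + 1152·x^5)·Dx^3 + (-19 + 13·x + 49·x^2 - 15·x^3 + 60·x^4 + 432·x^5 + 576·x^6)·Dx^4  (order 4).
h: a_k = 0, 1, 5, 5/3, -9/8, 29/5, 2843/240, …
ICs: h(0) = 0, h′(0) = 1, h′′(0) = 10, h′′′(0) = 10.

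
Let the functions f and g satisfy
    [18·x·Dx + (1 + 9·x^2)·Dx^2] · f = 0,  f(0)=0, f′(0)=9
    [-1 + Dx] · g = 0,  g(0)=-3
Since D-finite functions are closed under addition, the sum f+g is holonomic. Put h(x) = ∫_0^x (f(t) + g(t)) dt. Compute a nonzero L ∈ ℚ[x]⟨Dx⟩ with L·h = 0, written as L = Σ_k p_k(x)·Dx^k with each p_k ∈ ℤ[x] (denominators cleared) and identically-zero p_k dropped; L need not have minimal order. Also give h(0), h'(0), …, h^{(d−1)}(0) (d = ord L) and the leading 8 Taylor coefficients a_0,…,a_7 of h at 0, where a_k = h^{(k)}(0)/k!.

f: a_k = 0, 9, 0, -27, 0, 729/5, 0, -6561/7, …
g: a_k = -3, -3, -3/2, -1/2, -1/8, -1/40, -1/240, -1/1680, …
Weyl lclm of L_f,L_g ⇒ L₀ (ord ≤ 3).
∫: right-multiply L₀ by Dx.
L = (18 - 18·x - 486·x^2 - 162·x^3)·Dx^2 + (-19 + 468·x^2 - 81·x^4)·Dx^3 + (1 + 18·x + 18·x^2 + 162·x^3 + 81·x^4)·Dx^4  (order 4).
h: a_k = 0, -3, 3, -1/2, -55/8, -1/40, 5831/240, -1/1680, …
ICs: h(0) = 0, h′(0) = -3, h′′(0) = 6, h′′′(0) = -3.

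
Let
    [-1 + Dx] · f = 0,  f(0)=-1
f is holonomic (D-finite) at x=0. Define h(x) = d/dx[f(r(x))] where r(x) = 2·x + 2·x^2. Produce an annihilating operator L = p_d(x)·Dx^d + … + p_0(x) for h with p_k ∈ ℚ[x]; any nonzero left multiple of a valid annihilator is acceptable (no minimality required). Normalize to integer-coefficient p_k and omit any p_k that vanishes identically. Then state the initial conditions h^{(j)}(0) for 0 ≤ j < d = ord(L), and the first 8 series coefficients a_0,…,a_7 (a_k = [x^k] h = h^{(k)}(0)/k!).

L = (4 + 8·x + 8·x^2) + (-1 - 2·x)·Dx  (order 1).
h: a_k = -2, -8, -16, -80/3, -104/3, -608/15, -1856/45, -12224/315, …
ICs: h(0) = -2.

f: a_k = -1, -1, -1/2, -1/6, -1/24, -1/120, -1/720, -1/5040, …
L₀ from L_f via x↦r, Dx↦r'^{-1}Dx.
Derive L from L₀ (diff closure).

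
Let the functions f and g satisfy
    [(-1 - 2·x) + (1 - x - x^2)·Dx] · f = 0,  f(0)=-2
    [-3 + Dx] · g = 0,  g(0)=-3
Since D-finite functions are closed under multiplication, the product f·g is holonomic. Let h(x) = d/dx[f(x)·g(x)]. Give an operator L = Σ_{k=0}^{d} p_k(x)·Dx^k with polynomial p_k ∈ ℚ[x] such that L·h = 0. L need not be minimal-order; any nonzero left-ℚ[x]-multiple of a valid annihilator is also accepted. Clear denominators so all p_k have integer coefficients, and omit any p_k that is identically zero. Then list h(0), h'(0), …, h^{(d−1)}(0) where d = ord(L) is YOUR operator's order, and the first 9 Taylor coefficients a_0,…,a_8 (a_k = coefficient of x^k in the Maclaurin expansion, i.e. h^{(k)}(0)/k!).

L = (19 - 6·x - 21·x^2 + 6·x^3 + 9·x^4) + (-4 + 5·x + 6·x^2 - 4·x^3 - 3·x^4)·Dx  (order 1).
h: a_k = 24, 114, 324, 741, 1527, 59607/20, 56331/10, 2917443/280, 10621719/560, …
ICs: h(0) = 24.

f: a_k = -2, -2, -4, -6, -10, -16, -26, -42, -68, …
g: a_k = -3, -9, -27/2, -27/2, -81/8, -243/40, -243/80, -729/560, -2187/4480, …
Sym-product of L_f,L_g gives L₀ (≤ ord 1).
Derive L from L₀ (diff closure).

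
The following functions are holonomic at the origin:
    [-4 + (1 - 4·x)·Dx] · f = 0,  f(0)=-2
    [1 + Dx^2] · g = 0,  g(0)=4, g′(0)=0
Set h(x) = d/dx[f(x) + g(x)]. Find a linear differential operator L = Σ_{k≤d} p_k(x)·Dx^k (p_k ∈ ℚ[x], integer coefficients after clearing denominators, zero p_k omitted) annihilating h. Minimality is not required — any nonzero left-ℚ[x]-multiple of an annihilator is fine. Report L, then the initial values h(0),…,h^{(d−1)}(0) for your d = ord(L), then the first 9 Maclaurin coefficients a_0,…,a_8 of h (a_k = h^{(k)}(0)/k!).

L = (1544 - 64·x + 128·x^2) + (-97 + 396·x - 48·x^2 + 64·x^3)·Dx + (1544 - 64·x + 128·x^2)·Dx^2 + (-97 + 396·x - 48·x^2 + 64·x^3)·Dx^3  (order 3).
h: a_k = -8, -68, -384, -6142/3, -10240, -1474561/30, -229376, -1321205759/1260, -4718592, …
ICs: h(0) = -8, h′(0) = -68, h′′(0) = -768.

f: a_k = -2, -8, -32, -128, -512, -2048, -8192, -32768, -131072, …
g: a_k = 4, 0, -2, 0, 1/6, 0, -1/180, 0, 1/10080, …
Sum ⇒ L₀ = lclm(L_f,L_g) in ℚ(x)⟨Dx⟩.
Derive L from L₀ (diff closure).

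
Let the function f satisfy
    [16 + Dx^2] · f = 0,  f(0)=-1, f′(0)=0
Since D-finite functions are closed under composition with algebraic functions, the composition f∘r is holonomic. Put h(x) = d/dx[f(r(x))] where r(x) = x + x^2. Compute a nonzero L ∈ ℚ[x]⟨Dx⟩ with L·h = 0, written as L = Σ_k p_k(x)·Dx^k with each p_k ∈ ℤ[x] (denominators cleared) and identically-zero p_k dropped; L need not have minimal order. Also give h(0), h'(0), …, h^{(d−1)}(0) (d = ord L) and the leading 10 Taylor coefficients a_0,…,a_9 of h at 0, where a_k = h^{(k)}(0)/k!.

L = (28 + 128·x + 384·x^2 + 512·x^3 + 256·x^4) + (-6 - 12·x)·Dx + (1 + 4·x + 4·x^2)·Dx^2  (order 2).
h: a_k = 0, 16, 48, -32/3, -640/3, -5248/15, -896/15, 184064/315, 31744/35, 1137152/2835, …
ICs: h(0) = 0, h′(0) = 16.

f: a_k = -1, 0, 8, 0, -32/3, 0, 256/45, 0, -512/315, 0, …
Change of var in L_f (x↦r) gives L₀.
h₀' ⇒ L via d/dx closure of L₀.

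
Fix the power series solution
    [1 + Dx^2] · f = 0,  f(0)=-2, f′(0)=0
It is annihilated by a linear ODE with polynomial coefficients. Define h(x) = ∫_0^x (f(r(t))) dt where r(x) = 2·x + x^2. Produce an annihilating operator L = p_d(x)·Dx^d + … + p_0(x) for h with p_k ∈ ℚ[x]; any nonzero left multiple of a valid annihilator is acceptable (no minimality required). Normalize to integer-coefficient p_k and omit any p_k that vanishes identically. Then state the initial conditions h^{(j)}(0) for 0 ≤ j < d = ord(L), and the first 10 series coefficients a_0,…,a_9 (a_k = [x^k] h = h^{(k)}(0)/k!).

L = (4 + 12·x + 12·x^2 + 4·x^3)·Dx - Dx^2 + (1 + x)·Dx^3  (order 3).
h: a_k = 0, -2, 0, 4/3, 1, -1/15, -4/9, -82/315, -1/60, 719/11340, …
ICs: h(0) = 0, h′(0) = -2, h′′(0) = 0.

f: a_k = -2, 0, 1, 0, -1/12, 0, 1/360, 0, -1/20160, 0, …
h₀=f(r): pull back L_f along r ⇒ L₀.
h=∫₀ˣh₀: take L = L₀·Dx.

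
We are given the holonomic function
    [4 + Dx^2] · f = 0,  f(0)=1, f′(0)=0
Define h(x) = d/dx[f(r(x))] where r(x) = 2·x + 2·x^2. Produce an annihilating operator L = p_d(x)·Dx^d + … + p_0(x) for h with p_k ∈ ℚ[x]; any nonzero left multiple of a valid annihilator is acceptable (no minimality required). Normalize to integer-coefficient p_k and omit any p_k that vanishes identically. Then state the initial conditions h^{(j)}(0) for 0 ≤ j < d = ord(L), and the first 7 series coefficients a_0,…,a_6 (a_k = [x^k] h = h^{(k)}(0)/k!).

f: a_k = 1, 0, -2, 0, 2/3, 0, -4/45, …
f∘r: x↦r, Dx↦Dx/r' in L_f ⇒ L₀.
Derive L from L₀ (diff closure).
L = (28 + 128·x + 384·x^2 + 512·x^3 + 256·x^4) + (-6 - 12·x)·Dx + (1 + 4·x + 4·x^2)·Dx^2  (order 2).
h: a_k = 0, -16, -48, 32/3, 640/3, 5248/15, 896/15, …
ICs: h(0) = 0, h′(0) = -16.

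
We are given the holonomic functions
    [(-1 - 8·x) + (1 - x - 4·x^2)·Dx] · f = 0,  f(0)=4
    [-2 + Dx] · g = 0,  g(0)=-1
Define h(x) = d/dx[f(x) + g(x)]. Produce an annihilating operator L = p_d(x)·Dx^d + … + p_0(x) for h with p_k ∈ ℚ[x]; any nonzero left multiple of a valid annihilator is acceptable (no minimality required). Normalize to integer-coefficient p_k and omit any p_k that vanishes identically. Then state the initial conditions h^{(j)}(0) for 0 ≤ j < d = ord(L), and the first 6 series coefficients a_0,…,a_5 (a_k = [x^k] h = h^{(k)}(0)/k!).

f: a_k = 4, 4, 20, 36, 116, 260, …
g: a_k = -1, -2, -2, -4/3, -2/3, -4/15, …
h₀=f+g: left-lcm gives L₀, ord ≤ 2.
Derive L from L₀ (diff closure).
L = (34 + 452·x + 512·x^2 + 1920·x^3 + 768·x^4) + (-25 - 228·x - 334·x^2 - 864·x^3 + 160·x^4 + 256·x^5)·Dx + (4 + x + 39·x^2 - 48·x^3 - 272·x^4 - 128·x^5)·Dx^2  (order 2).
h: a_k = 2, 36, 104, 1384/3, 3896/3, 65152/15, …
ICs: h(0) = 2, h′(0) = 36.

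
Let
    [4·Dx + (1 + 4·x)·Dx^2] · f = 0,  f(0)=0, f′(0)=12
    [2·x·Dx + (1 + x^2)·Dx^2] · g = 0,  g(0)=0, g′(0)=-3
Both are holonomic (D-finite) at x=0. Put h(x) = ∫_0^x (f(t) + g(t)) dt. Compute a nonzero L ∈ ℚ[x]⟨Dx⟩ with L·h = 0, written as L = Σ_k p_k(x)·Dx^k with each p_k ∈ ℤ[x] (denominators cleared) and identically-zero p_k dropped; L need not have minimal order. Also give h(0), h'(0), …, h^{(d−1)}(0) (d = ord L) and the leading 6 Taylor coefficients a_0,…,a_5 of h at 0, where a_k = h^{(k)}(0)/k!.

L = (-4 - 48·x + 12·x^2 + 16·x^3)·Dx^2 + (-17 - 8·x - 45·x^2 + 24·x^3 + 32·x^4)·Dx^3 + (-2 - 7·x + 4·x^2 + x^3 + 6·x^4 + 8·x^5)·Dx^4  (order 4).
h: a_k = 0, 0, 9/2, -8, 65/4, -192/5, …
ICs: h(0) = 0, h′(0) = 0, h′′(0) = 9, h′′′(0) = -48.

f: a_k = 0, 12, -24, 64, -192, 3072/5, …
g: a_k = 0, -3, 0, 1, 0, -3/5, …
Sum ⇒ L₀ = lclm(L_f,L_g) in ℚ(x)⟨Dx⟩.
∫: right-multiply L₀ by Dx.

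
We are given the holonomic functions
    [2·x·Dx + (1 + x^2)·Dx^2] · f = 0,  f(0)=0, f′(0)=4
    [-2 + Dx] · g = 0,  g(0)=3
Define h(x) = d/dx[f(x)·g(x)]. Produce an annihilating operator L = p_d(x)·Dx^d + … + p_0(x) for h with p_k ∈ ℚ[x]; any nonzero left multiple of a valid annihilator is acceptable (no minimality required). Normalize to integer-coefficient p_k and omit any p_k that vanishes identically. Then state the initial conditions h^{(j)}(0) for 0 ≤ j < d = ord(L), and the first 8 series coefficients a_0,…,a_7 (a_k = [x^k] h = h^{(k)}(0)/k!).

L = (2 - 8·x + 14·x^2 - 8·x^3 + 4·x^4) + (-3 + 6·x - 11·x^2 + 6·x^3 - 4·x^4)·Dx + (1 - x + 2·x^2 - x^3 + x^4)·Dx^2  (order 2).
h: a_k = 12, 48, 60, 32, 12, 16, 52/5, -832/105, …
ICs: h(0) = 12, h′(0) = 48.

f: a_k = 0, 4, 0, -4/3, 0, 4/5, 0, -4/7, …
g: a_k = 3, 6, 6, 4, 2, 4/5, 4/15, 8/105, …
h₀=f·g: eliminate ⇒ L₀, order ≤ 2·1.
Derive L from L₀ (diff closure).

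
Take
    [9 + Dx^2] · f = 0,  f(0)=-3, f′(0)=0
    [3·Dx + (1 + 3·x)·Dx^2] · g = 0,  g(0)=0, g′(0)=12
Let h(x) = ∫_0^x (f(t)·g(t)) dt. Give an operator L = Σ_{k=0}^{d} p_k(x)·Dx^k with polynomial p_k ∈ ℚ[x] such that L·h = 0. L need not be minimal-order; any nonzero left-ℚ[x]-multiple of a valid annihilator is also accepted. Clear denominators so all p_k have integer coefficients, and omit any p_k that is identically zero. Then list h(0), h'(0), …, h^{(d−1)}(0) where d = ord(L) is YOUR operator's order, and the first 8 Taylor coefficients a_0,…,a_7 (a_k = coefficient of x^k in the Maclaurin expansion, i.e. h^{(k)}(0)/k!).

L = (-81 + 486·x + 4617·x^2 + 11664·x^3 + 8748·x^4)·Dx + (36 + 540·x + 1944·x^2 + 1944·x^3)·Dx^2 + (180·x + 1134·x^2 + 2592·x^3 + 1944·x^4)·Dx^3 + (4 + 60·x + 216·x^2 + 216·x^3)·Dx^4 + (1 + 14·x + 69·x^2 + 144·x^3 + 108·x^4)·Dx^5  (order 5).
h: a_k = 0, 0, -18, 18, 27/2, 0, -729/20, 2187/28, …
ICs: h(0) = 0, h′(0) = 0, h′′(0) = -36, h′′′(0) = 108, h′′′′(0) = 324.

f: a_k = -3, 0, 27/2, 0, -81/8, 0, 243/80, 0, …
g: a_k = 0, 12, -18, 36, -81, 972/5, -486, 8748/7, …
Product ⇒ symmetric product L₀, ord ≤ 4.
∫: right-multiply L₀ by Dx.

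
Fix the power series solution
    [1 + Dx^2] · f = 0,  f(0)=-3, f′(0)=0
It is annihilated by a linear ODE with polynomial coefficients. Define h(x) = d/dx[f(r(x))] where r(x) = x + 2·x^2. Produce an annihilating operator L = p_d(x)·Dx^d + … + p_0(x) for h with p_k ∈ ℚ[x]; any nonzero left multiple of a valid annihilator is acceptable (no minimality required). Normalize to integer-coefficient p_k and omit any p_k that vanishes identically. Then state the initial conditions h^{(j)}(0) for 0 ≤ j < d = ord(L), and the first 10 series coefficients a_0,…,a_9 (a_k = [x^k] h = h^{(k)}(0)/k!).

L = (49 + 16·x + 96·x^2 + 256·x^3 + 256·x^4) + (-12 - 48·x)·Dx + (1 + 8·x + 16·x^2)·Dx^2  (order 2).
h: a_k = 0, 3, 18, 47/2, -5, -719/40, -553/20, -23521/1680, 1677/280, 1199521/120960, …
ICs: h(0) = 0, h′(0) = 3.

f: a_k = -3, 0, 3/2, 0, -1/8, 0, 1/240, 0, -1/13440, 0, …
f∘r: x↦r, Dx↦Dx/r' in L_f ⇒ L₀.
h=h₀': d/dx-closure on L₀ ⇒ L.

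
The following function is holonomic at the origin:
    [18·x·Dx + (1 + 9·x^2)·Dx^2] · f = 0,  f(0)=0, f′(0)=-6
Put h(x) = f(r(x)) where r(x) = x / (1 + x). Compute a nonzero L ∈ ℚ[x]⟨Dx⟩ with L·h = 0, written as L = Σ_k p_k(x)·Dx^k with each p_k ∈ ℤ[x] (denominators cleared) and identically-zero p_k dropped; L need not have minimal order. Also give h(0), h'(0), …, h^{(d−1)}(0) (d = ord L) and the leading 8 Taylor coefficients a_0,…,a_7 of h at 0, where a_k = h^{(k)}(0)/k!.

L = (2 + 20·x)·Dx + (1 + 2·x + 10·x^2)·Dx^2  (order 2).
h: a_k = 0, -6, 6, 12, -48, 24/5, 312, -3984/7, …
ICs: h(0) = 0, h′(0) = -6.

f: a_k = 0, -6, 0, 18, 0, -486/5, 0, 4374/7, …
Substitute x→r, Dx→(1/r')Dx; clear ⇒ L₀.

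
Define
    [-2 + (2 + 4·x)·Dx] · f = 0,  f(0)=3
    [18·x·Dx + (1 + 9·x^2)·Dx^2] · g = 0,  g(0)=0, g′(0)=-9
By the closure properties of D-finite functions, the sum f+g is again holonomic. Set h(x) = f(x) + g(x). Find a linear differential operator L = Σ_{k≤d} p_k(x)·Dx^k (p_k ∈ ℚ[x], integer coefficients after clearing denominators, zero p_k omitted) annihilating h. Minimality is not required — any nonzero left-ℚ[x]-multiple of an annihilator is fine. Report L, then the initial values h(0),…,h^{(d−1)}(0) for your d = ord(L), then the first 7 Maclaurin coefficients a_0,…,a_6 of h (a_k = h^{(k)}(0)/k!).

f: a_k = 3, 3, -3/2, 3/2, -15/8, 21/8, -63/16, …
g: a_k = 0, -9, 0, 27, 0, -729/5, 0, …
h₀=f+g: left-lcm gives L₀, ord ≤ 3.
L = (-18 - 90·x + 486·x^2 + 486·x^3)·Dx + (-21 - 72·x + 360·x^2 + 1944·x^3 + 1701·x^4)·Dx^2 + (-1 + 16·x + 54·x^2 + 198·x^3 + 567·x^4 + 486·x^5)·Dx^3  (order 3).
h: a_k = 3, -6, -3/2, 57/2, -15/8, -5727/40, -63/16, …
ICs: h(0) = 3, h′(0) = -6, h′′(0) = -3.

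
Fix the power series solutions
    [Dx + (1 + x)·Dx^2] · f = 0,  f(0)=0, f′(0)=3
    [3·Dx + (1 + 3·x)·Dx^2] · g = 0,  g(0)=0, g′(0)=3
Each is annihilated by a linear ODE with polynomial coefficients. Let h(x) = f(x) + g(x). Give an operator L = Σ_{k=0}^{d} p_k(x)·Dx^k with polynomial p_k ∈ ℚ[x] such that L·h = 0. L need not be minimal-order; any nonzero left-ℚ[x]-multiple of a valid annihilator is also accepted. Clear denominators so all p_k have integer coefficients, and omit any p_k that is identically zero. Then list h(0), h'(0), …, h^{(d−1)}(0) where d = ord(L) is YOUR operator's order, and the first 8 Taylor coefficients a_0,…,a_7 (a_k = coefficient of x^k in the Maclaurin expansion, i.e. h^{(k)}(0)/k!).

f: a_k = 0, 3, -3/2, 1, -3/4, 3/5, -1/2, 3/7, …
g: a_k = 0, 3, -9/2, 9, -81/4, 243/5, -243/2, 2187/7, …
f+g: L₀ = lclm(L_f,L_g), ord ≤ 2+2.
L = 6·Dx + (8 + 12·x)·Dx^2 + (1 + 4·x + 3·x^2)·Dx^3  (order 3).
h: a_k = 0, 6, -6, 10, -21, 246/5, -122, 2190/7, …
ICs: h(0) = 0, h′(0) = 6, h′′(0) = -12.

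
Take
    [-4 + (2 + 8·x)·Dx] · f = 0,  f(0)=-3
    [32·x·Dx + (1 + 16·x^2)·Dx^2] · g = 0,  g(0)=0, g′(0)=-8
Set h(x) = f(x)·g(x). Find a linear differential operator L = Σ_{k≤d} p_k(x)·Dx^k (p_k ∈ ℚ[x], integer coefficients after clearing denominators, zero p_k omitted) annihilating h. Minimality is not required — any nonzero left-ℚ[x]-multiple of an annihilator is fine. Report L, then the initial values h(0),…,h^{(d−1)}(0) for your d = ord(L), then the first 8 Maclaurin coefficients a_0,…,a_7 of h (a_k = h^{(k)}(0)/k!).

f: a_k = -3, -6, 6, -12, 30, -84, 252, -792, …
g: a_k = 0, -8, 0, 128/3, 0, -2048/5, 0, 32768/7, …
Sym-product of L_f,L_g gives L₀ (≤ ord 2).
L = (12 - 64·x - 64·x^2) + (-4 + 16·x + 192·x^2 + 256·x^3)·Dx + (1 + 8·x + 32·x^2 + 128·x^3 + 256·x^4)·Dx^2  (order 2).
h: a_k = 0, 24, 48, -176, -160, 6224/5, 13088/5, -603296/35, …
ICs: h(0) = 0, h′(0) = 24.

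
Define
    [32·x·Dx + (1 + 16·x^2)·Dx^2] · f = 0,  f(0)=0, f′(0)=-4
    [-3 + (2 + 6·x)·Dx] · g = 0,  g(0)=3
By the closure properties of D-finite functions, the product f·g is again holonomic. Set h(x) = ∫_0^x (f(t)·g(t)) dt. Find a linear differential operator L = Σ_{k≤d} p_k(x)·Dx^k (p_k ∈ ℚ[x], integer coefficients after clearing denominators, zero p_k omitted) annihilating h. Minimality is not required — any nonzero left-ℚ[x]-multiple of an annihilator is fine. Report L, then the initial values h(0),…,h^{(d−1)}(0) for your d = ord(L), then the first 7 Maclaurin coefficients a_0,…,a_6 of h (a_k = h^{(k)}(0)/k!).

L = (27 - 192·x - 144·x^2)·Dx + (-12 + 92·x + 576·x^2 + 576·x^3)·Dx^2 + (4 + 24·x + 100·x^2 + 384·x^3 + 576·x^4)·Dx^3  (order 3).
h: a_k = 0, 0, -6, -6, 155/8, 303/20, -34583/320, …
ICs: h(0) = 0, h′(0) = 0, h′′(0) = -12.

f: a_k = 0, -4, 0, 64/3, 0, -1024/5, 0, …
g: a_k = 3, 9/2, -27/8, 81/16, -1215/128, 5103/256, -45927/1024, …
f·g: L₀ = L_f ⊗_s L_g, ord ≤ 2·1.
h=∫h₀ ⇒ L = L₀·Dx.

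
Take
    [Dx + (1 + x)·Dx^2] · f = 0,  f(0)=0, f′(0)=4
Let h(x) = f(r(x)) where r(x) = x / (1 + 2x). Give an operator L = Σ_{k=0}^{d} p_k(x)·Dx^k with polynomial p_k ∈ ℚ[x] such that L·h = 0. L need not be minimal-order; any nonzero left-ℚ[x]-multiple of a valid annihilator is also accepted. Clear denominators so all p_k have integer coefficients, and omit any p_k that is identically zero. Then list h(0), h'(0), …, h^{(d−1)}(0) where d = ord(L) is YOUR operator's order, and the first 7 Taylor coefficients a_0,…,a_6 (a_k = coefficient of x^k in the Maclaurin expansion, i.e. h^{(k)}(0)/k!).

f: a_k = 0, 4, -2, 4/3, -1, 4/5, -2/3, …
Substitute x→r, Dx→(1/r')Dx; clear ⇒ L₀.
L = (5 + 12·x)·Dx + (1 + 5·x + 6·x^2)·Dx^2  (order 2).
h: a_k = 0, 4, -10, 76/3, -65, 844/5, -1330/3, …
ICs: h(0) = 0, h′(0) = 4.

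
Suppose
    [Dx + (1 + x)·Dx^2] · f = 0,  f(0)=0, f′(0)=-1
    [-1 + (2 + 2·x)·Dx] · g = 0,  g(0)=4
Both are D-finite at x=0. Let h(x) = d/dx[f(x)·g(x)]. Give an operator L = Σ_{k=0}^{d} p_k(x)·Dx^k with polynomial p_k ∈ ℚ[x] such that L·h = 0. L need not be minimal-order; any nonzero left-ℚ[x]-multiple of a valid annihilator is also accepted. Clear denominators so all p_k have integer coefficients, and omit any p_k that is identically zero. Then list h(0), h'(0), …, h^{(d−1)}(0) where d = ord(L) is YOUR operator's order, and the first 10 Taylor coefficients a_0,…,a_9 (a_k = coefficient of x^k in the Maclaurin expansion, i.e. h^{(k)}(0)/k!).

f: a_k = 0, -1, 1/2, -1/3, 1/4, -1/5, 1/6, -1/7, 1/8, -1/9, …
g: a_k = 4, 2, -1/2, 1/4, -5/32, 7/64, -21/256, 33/512, -429/8192, 715/16384, …
Sym-product of L_f,L_g gives L₀ (≤ ord 2).
h₀' ⇒ L via d/dx closure of L₀.
L = 1 + (8 + 8·x)·Dx + (4 + 8·x + 4·x^2)·Dx^2  (order 2).
h: a_k = -4, 0, 1/2, -2/3, 71/96, -31/40, 3043/3840, -2689/3360, 46027/57344, -51719/64512, …
ICs: h(0) = -4, h′(0) = 0.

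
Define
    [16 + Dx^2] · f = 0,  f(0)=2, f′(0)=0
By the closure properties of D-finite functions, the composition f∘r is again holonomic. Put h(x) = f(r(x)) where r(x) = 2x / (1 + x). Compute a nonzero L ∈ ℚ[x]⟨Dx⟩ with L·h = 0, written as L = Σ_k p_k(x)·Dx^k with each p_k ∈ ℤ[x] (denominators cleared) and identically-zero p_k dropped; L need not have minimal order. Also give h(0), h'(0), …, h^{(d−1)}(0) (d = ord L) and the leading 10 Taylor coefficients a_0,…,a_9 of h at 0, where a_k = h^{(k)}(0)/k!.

f: a_k = 2, 0, -16, 0, 64/3, 0, -512/45, 0, 1024/315, 0, …
L₀ from L_f via x↦r, Dx↦r'^{-1}Dx.
L = 64 + (2 + 6·x + 6·x^2 + 2·x^3)·Dx + (1 + 4·x + 6·x^2 + 4·x^3 + x^4)·Dx^2  (order 2).
h: a_k = 2, 0, -64, 128, 448/3, -3328/3, 106432/45, -10368/5, -932672/315, 4888064/315, …
ICs: h(0) = 2, h′(0) = 0.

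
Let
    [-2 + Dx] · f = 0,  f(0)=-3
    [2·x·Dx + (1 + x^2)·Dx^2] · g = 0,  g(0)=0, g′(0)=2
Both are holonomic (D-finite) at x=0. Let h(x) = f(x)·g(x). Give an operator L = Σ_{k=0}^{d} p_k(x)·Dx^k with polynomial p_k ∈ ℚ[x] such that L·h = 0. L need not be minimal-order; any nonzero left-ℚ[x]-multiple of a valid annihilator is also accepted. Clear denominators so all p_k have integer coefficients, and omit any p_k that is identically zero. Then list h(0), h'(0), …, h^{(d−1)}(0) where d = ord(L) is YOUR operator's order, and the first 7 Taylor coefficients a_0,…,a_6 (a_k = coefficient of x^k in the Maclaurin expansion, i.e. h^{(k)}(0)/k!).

L = (4 - 4·x + 4·x^2) + (-4 + 2·x - 4·x^2)·Dx + (1 + x^2)·Dx^2  (order 2).
h: a_k = 0, -6, -12, -10, -4, -6/5, -4/3, …
ICs: h(0) = 0, h′(0) = -6.

f: a_k = -3, -6, -6, -4, -2, -4/5, -4/15, …
g: a_k = 0, 2, 0, -2/3, 0, 2/5, 0, …
Sym-product of L_f,L_g gives L₀ (≤ ord 2).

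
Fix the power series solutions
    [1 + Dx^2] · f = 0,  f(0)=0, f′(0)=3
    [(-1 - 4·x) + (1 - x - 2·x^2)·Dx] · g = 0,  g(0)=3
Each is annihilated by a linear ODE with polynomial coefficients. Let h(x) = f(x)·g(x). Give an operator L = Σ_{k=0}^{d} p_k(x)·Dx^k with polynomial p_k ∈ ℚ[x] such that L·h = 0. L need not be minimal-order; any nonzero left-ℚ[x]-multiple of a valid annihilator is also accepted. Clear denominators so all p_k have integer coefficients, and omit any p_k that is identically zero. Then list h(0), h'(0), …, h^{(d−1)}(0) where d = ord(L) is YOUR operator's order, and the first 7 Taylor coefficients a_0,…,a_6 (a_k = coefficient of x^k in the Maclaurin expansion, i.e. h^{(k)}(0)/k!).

L = (3 + x + 2·x^2) + (2 + 8·x)·Dx + (-1 + x + 2·x^2)·Dx^2  (order 2).
h: a_k = 0, 9, 9, 51/2, 87/2, 3783/40, 7263/40, …
ICs: h(0) = 0, h′(0) = 9.

f: a_k = 0, 3, 0, -1/2, 0, 1/40, 0, …
g: a_k = 3, 3, 9, 15, 33, 63, 129, …
L₀ := L_f ⊗_s L_g (sym. prod.), ord ≤ 2.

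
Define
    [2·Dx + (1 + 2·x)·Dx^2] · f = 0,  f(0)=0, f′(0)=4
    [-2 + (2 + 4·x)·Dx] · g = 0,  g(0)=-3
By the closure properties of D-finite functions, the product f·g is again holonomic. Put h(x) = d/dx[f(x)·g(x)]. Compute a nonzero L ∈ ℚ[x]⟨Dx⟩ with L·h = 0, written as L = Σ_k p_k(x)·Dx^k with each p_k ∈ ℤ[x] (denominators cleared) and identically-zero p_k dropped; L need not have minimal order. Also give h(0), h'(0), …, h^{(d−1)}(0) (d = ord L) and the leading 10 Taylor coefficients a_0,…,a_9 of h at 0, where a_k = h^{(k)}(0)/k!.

L = 1 + (4 + 8·x)·Dx + (1 + 4·x + 4·x^2)·Dx^2  (order 2).
h: a_k = -12, 0, 6, -16, 71/2, -372/5, 3043/20, -10756/35, 138081/224, -51719/42, …
ICs: h(0) = -12, h′(0) = 0.

f: a_k = 0, 4, -4, 16/3, -8, 64/5, -64/3, 256/7, -64, 1024/9, …
g: a_k = -3, -3, 3/2, -3/2, 15/8, -21/8, 63/16, -99/16, 1287/128, -2145/128, …
L₀ := L_f ⊗_s L_g (sym. prod.), ord ≤ 2.
h₀' ⇒ L via d/dx closure of L₀.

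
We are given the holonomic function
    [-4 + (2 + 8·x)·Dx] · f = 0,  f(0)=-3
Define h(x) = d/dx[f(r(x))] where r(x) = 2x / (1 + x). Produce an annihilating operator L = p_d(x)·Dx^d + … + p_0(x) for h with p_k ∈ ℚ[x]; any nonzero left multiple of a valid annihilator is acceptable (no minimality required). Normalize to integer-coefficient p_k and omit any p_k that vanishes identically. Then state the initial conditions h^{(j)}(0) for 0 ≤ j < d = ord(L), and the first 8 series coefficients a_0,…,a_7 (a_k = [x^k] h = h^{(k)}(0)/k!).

L = (-6 - 18·x) + (-1 - 10·x - 9·x^2)·Dx  (order 1).
h: a_k = -12, 72, -468, 3408, -26460, 212760, -1747620, 14562720, …
ICs: h(0) = -12.

f: a_k = -3, -6, 6, -12, 30, -84, 252, -792, …
Change of var in L_f (x↦r) gives L₀.
Differentiate: ansatz ord ≤ ord L₀ ⇒ L.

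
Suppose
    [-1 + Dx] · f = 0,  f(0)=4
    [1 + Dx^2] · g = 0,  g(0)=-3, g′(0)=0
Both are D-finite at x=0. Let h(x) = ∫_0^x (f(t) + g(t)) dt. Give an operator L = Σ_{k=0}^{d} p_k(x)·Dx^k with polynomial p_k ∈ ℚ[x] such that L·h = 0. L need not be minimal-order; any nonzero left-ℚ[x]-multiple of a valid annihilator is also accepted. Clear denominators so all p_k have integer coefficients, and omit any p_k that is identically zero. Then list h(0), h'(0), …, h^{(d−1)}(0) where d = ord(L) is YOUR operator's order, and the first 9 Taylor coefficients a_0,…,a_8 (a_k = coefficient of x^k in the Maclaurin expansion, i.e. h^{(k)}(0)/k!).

L = -Dx + Dx^2 - Dx^3 + Dx^4  (order 4).
h: a_k = 0, 1, 2, 7/6, 1/6, 1/120, 1/180, 1/720, 1/10080, …
ICs: h(0) = 0, h′(0) = 1, h′′(0) = 4, h′′′(0) = 7.

f: a_k = 4, 4, 2, 2/3, 1/6, 1/30, 1/180, 1/1260, 1/10080, …
g: a_k = -3, 0, 3/2, 0, -1/8, 0, 1/240, 0, -1/13440, …
Weyl lclm of L_f,L_g ⇒ L₀ (ord ≤ 3).
h=∫₀ˣh₀: take L = L₀·Dx.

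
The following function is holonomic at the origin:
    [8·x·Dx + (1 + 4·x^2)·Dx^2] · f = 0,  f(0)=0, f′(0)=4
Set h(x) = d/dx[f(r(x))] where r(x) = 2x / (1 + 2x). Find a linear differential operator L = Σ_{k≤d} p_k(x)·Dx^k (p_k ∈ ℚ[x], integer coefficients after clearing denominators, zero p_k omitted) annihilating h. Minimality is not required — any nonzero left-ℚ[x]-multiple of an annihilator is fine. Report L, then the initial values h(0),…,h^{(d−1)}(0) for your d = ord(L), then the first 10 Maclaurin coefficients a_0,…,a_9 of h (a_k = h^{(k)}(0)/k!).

f: a_k = 0, 4, 0, -16/3, 0, 64/5, 0, -256/7, 0, 1024/9, …
h₀=f(r): pull back L_f along r ⇒ L₀.
h=h₀': d/dx-closure on L₀ ⇒ L.
L = (4 + 40·x) + (1 + 4·x + 20·x^2)·Dx  (order 1).
h: a_k = 8, -32, -32, 768, -2432, -5632, 71168, -172032, -735232, 6381568, …
ICs: h(0) = 8.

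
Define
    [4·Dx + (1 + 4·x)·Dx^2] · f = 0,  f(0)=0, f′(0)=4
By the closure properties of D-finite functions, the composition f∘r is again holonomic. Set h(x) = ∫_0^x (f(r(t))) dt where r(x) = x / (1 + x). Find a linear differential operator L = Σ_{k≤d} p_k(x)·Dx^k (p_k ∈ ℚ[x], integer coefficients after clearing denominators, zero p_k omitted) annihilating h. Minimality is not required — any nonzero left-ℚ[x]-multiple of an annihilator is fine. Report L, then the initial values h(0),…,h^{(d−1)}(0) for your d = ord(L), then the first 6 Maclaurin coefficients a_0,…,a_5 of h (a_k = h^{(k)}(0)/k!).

f: a_k = 0, 4, -8, 64/3, -64, 1024/5, …
Change of var in L_f (x↦r) gives L₀.
∫: right-multiply L₀ by Dx.
L = (6 + 10·x)·Dx^2 + (1 + 6·x + 5·x^2)·Dx^3  (order 3).
h: a_k = 0, 0, 2, -4, 31/3, -156/5, …
ICs: h(0) = 0, h′(0) = 0, h′′(0) = 4.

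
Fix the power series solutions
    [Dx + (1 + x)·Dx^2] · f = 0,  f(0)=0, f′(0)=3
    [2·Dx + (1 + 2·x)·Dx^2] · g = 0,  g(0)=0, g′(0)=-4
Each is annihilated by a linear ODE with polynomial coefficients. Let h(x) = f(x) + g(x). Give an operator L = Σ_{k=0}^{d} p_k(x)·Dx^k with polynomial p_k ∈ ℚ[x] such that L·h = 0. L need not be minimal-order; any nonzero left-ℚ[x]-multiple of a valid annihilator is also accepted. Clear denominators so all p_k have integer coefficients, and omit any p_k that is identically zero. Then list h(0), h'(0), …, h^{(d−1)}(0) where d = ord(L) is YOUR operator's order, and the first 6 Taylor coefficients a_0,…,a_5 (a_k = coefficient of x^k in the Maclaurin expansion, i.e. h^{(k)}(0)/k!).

f: a_k = 0, 3, -3/2, 1, -3/4, 3/5, …
g: a_k = 0, -4, 4, -16/3, 8, -64/5, …
L₀ := lclm(L_f,L_g); ord L₀ ≤ 2+2.
L = 4·Dx + (6 + 8·x)·Dx^2 + (1 + 3·x + 2·x^2)·Dx^3  (order 3).
h: a_k = 0, -1, 5/2, -13/3, 29/4, -61/5, …
ICs: h(0) = 0, h′(0) = -1, h′′(0) = 5.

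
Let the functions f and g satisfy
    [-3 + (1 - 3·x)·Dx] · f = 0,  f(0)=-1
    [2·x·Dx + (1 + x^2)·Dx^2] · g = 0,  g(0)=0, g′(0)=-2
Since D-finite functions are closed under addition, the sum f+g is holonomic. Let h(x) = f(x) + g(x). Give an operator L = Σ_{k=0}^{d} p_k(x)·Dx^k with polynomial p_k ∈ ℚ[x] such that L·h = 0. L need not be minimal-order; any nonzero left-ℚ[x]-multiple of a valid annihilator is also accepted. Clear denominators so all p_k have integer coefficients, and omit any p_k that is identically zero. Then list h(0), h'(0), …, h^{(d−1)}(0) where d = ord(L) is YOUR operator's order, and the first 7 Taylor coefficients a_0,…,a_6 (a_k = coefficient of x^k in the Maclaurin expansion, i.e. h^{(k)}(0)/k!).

L = (-6 + 72·x + 18·x^2)·Dx + (28 - 6·x + 60·x^2 + 18·x^3)·Dx^2 + (-3 + 8·x + 8·x^3 + 3·x^4)·Dx^3  (order 3).
h: a_k = -1, -5, -9, -79/3, -81, -1217/5, -729, …
ICs: h(0) = -1, h′(0) = -5, h′′(0) = -18.

f: a_k = -1, -3, -9, -27, -81, -243, -729, …
g: a_k = 0, -2, 0, 2/3, 0, -2/5, 0, …
Sum ⇒ L₀ = lclm(L_f,L_g) in ℚ(x)⟨Dx⟩.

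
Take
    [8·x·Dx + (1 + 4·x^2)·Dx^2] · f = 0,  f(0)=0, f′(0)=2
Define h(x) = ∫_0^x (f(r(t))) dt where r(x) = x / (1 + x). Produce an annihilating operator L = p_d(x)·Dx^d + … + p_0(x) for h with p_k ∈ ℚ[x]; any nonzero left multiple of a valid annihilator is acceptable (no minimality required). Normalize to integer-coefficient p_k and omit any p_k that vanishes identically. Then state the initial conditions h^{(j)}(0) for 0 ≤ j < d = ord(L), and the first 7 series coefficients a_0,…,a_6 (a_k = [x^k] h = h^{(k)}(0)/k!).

L = (2 + 10·x)·Dx^2 + (1 + 2·x + 5·x^2)·Dx^3  (order 3).
h: a_k = 0, 0, 1, -2/3, -1/6, 6/5, -19/15, …
ICs: h(0) = 0, h′(0) = 0, h′′(0) = 2.

f: a_k = 0, 2, 0, -8/3, 0, 32/5, 0, …
Change of var in L_f (x↦r) gives L₀.
Integrate: L := L₀·Dx.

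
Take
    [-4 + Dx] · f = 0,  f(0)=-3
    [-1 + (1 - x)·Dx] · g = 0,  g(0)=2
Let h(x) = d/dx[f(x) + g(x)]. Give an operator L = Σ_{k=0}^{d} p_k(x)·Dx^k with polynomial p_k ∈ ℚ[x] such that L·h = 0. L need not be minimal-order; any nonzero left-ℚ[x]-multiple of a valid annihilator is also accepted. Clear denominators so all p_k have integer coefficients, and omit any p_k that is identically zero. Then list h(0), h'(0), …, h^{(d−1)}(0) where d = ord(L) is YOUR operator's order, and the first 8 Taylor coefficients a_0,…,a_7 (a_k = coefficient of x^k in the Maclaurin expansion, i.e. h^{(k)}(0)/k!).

L = (-4 + 16·x) + (5 - 16·x + 8·x^2)·Dx + (-1 + 3·x - 2·x^2)·Dx^2  (order 2).
h: a_k = -10, -44, -90, -120, -118, -452/5, -814/15, -2416/105, …
ICs: h(0) = -10, h′(0) = -44.

f: a_k = -3, -12, -24, -32, -32, -128/5, -256/15, -1024/105, …
g: a_k = 2, 2, 2, 2, 2, 2, 2, 2, …
Weyl lclm of L_f,L_g ⇒ L₀ (ord ≤ 2).
h=h₀': d/dx-closure on L₀ ⇒ L.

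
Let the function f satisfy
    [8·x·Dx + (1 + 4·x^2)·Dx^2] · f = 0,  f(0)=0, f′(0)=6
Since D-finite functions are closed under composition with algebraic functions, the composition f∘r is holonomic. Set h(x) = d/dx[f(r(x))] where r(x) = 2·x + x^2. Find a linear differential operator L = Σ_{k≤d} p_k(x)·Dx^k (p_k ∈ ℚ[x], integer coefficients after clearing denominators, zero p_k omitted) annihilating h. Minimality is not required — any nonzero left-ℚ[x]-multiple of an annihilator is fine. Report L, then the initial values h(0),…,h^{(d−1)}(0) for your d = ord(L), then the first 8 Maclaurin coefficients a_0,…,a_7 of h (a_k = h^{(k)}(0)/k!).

L = (-1 + 32·x + 64·x^2 + 48·x^3 + 12·x^4) + (1 + x + 16·x^2 + 32·x^3 + 20·x^4 + 4·x^5)·Dx  (order 1).
h: a_k = 12, 12, -192, -384, 2832, 9168, -38400, -190464, …
ICs: h(0) = 12.

f: a_k = 0, 6, 0, -8, 0, 96/5, 0, -384/7, …
f∘r: x↦r, Dx↦Dx/r' in L_f ⇒ L₀.
h₀' ⇒ L via d/dx closure of L₀.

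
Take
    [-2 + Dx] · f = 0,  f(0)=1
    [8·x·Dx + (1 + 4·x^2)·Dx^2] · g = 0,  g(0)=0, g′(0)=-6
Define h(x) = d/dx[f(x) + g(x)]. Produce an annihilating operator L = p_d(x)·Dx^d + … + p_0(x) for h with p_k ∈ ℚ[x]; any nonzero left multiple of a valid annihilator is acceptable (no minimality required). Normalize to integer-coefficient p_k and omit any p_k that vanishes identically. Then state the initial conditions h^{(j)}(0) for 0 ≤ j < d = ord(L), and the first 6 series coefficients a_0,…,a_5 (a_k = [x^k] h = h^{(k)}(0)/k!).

f: a_k = 1, 2, 2, 4/3, 2/3, 4/15, …
g: a_k = 0, -6, 0, 8, 0, -96/5, …
Weyl lclm of L_f,L_g ⇒ L₀ (ord ≤ 3).
h=h₀': d/dx-closure on L₀ ⇒ L.
L = (8 - 32·x - 32·x^2) + (-6 + 12·x + 8·x^2 - 16·x^3)·Dx + (1 + 2·x + 4·x^2 + 8·x^3)·Dx^2  (order 2).
h: a_k = -4, 4, 28, 8/3, -284/3, 8/15, …
ICs: h(0) = -4, h′(0) = 4.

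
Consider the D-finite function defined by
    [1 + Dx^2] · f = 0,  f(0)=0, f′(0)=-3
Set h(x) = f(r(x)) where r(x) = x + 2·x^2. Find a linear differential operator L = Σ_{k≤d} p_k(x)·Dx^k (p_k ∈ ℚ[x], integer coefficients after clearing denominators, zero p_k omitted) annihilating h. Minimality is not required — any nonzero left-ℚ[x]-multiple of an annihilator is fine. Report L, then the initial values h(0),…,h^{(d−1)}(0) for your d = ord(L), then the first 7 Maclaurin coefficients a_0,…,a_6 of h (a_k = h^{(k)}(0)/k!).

L = (1 + 12·x + 48·x^2 + 64·x^3) - 4·Dx + (1 + 4·x)·Dx^2  (order 2).
h: a_k = 0, -3, -6, 1/2, 3, 239/40, 15/4, …
ICs: h(0) = 0, h′(0) = -3.

f: a_k = 0, -3, 0, 1/2, 0, -1/40, 0, …
L₀ from L_f via x↦r, Dx↦r'^{-1}Dx.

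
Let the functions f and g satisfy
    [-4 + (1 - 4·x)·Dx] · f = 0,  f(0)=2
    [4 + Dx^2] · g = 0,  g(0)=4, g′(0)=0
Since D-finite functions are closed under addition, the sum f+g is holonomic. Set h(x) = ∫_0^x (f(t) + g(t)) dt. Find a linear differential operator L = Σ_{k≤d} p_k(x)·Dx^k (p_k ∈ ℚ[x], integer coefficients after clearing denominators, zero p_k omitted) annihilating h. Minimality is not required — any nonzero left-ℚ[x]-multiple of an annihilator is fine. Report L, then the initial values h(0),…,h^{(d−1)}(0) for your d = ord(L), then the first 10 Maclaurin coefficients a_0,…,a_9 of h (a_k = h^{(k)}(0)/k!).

f: a_k = 2, 8, 32, 128, 512, 2048, 8192, 32768, 131072, 524288, …
g: a_k = 4, 0, -8, 0, 8/3, 0, -16/45, 0, 8/315, 0, …
L₀ := lclm(L_f,L_g); ord L₀ ≤ 1+2.
h=∫₀ˣh₀: take L = L₀·Dx.
L = (400 - 128·x + 256·x^2)·Dx + (-36 + 176·x - 192·x^2 + 256·x^3)·Dx^2 + (100 - 32·x + 64·x^2)·Dx^3 + (-9 + 44·x - 48·x^2 + 64·x^3)·Dx^4  (order 4).
h: a_k = 0, 6, 4, 8, 32, 1544/15, 1024/3, 368624/315, 4096, 41287688/2835, …
ICs: h(0) = 0, h′(0) = 6, h′′(0) = 8, h′′′(0) = 48.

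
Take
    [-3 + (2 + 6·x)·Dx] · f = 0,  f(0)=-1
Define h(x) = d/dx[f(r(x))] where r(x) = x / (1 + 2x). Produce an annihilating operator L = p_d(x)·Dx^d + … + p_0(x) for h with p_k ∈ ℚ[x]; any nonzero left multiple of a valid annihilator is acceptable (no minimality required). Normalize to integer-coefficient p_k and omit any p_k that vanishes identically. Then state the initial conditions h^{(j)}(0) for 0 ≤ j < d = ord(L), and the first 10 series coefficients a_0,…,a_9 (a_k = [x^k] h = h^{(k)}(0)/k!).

f: a_k = -1, -3/2, 9/8, -27/16, 405/128, -1701/256, 15309/1024, -72171/2048, 2814669/32768, -14073345/65536, …
L₀ from L_f via x↦r, Dx↦r'^{-1}Dx.
Differentiate: ansatz ord ≤ ord L₀ ⇒ L.
L = (-11 - 40·x) + (-2 - 14·x - 20·x^2)·Dx  (order 1).
h: a_k = -3/2, 33/4, -585/16, 4965/32, -169545/256, 1477503/512, -26328981/2048, 239121645/4096, -17638985385/65536, 164547207195/131072, …
ICs: h(0) = -3/2.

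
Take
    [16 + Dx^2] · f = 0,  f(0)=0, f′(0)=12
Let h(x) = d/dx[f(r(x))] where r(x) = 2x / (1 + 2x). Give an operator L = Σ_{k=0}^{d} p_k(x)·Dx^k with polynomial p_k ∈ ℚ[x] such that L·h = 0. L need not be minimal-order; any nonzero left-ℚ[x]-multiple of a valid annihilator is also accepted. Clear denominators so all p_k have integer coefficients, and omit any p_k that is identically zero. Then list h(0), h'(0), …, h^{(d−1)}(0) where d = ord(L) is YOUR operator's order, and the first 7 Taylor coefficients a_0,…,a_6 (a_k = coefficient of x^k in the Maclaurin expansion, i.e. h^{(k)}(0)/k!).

L = (88 + 96·x + 96·x^2) + (12 + 72·x + 144·x^2 + 96·x^3)·Dx + (1 + 8·x + 24·x^2 + 32·x^3 + 16·x^4)·Dx^2  (order 2).
h: a_k = 24, -96, -480, 5376, -24704, 69120, -1260032/15, …
ICs: h(0) = 24, h′(0) = -96.

f: a_k = 0, 12, 0, -32, 0, 128/5, 0, …
L₀ from L_f via x↦r, Dx↦r'^{-1}Dx.
h=h₀': d/dx-closure on L₀ ⇒ L.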